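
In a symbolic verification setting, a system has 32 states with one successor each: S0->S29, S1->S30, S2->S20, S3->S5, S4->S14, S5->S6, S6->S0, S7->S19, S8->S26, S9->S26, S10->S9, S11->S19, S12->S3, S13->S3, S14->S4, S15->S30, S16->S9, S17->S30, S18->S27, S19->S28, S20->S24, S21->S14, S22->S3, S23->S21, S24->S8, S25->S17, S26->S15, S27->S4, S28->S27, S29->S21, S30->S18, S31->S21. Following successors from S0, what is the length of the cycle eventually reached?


Trace from S0 until a state repeats:
  S0 -> S29 -> S21 -> S14 -> S4 -> S14
S14 first seen at step 3, revisited at step 5.
Cycle length = 5 - 3 = 2

2


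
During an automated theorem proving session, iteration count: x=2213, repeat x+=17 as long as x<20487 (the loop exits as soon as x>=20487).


Step 1: x goes from 2213 toward 20487 by 17; the body runs while x<20487, so iterations = ceil((bound-start)/step)
Step 2: Distance=18274
Step 3: ceil(18274/17)=1075

1075


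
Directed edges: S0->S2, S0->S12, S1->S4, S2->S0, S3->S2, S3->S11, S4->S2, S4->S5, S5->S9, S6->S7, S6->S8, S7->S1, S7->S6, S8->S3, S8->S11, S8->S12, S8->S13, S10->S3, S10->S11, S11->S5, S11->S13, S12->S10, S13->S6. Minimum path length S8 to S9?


BFS layer-by-layer from S8:
  dist 0: {S8}
  dist 1: {S3, S11, S12, S13}
  dist 2: {S2, S5, S6, S10}
  dist 3: {S0, S7, S9}
  -> S9 reached at distance 3
Shortest path length = 3

3


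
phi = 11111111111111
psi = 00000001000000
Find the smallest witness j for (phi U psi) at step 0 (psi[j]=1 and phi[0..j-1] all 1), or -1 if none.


(phi U psi) at 0: need smallest j with psi[j]=1 and phi[i]=1 for all i in [0,j).
Scan from step 0:
  step 0: phi=1, psi=0 -> continue
  step 1: phi=1, psi=0 -> continue
  step 2: phi=1, psi=0 -> continue
  step 3: phi=1, psi=0 -> continue
  step 7: psi=1 and phi held for [0,7) -> witness found
Witness step = 7

7


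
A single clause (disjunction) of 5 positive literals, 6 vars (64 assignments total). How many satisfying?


Step 1: Total=2^6=64
Step 2: Unsat when all 5 false: 2^1=2
Step 3: Sat=64-2=62

62


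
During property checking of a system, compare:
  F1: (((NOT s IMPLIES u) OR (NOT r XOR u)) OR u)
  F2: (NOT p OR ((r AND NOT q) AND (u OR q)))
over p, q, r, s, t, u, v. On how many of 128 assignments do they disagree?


F1 = (((NOT s IMPLIES u) OR (NOT r XOR u)) OR u)
F2 = (NOT p OR ((r AND NOT q) AND (u OR q)))
Evaluate both on each of 128 rows (bits = p,q,r,s,t,u,v):
  row 0 [0000000]: F1=1 F2=1 -> 0
  row 1 [0000001]: F1=1 F2=1 -> 0
  row 2 [0000010]: F1=1 F2=1 -> 0
  row 3 [0000011]: F1=1 F2=1 -> 0
  row 4 [0000100]: F1=1 F2=1 -> 0
  (every remaining row is evaluated the same way; all 128 results are listed next)
Full result column, 8 rows per line (p,q,r,s fixed per line; t,u,v runs 000..111 left to right):
  rows 0-7 [p,q,r,s=0000]: 00000000  (ones: 0)
  rows 8-15 [p,q,r,s=0001]: 00000000  (ones: 0)
  rows 16-23 [p,q,r,s=0010]: 11001100  (ones: 4)
  rows 24-31 [p,q,r,s=0011]: 00000000  (ones: 0)
  rows 32-39 [p,q,r,s=0100]: 00000000  (ones: 0)
  rows 40-47 [p,q,r,s=0101]: 00000000  (ones: 0)
  rows 48-55 [p,q,r,s=0110]: 11001100  (ones: 4)
  rows 56-63 [p,q,r,s=0111]: 00000000  (ones: 0)
  rows 64-71 [p,q,r,s=1000]: 11111111  (ones: 8)
  rows 72-79 [p,q,r,s=1001]: 11111111  (ones: 8)
  rows 80-87 [p,q,r,s=1010]: 00000000  (ones: 0)
  rows 88-95 [p,q,r,s=1011]: 11001100  (ones: 4)
  rows 96-103 [p,q,r,s=1100]: 11111111  (ones: 8)
  rows 104-111 [p,q,r,s=1101]: 11111111  (ones: 8)
  rows 112-119 [p,q,r,s=1110]: 00110011  (ones: 4)
  rows 120-127 [p,q,r,s=1111]: 11111111  (ones: 8)
Disagreements = 0+0+4+0+0+0+4+0+8+8+0+4+8+8+4+8 = 56

56


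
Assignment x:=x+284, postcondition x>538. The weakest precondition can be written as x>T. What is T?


Formula: wp(x:=E, P) = P[E/x] (substitute E for x in postcondition)
Step 1: Postcondition: x>538
Step 2: Substitute x+284 for x: x+284>538
Step 3: Solve for x: x > 538-284 = 254

254


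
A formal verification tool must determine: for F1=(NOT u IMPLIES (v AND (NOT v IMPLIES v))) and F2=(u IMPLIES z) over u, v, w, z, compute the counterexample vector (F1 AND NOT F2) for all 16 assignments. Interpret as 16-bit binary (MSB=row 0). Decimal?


F1 = (NOT u IMPLIES (v AND (NOT v IMPLIES v)))
F2 = (u IMPLIES z)
Counterexample to F1=>F2 is where F1=1 and F2=0.
Evaluate each row (bits = u,v,w,z, MSB first):
  row 0 [0000]: F1=0 F2=1 -> F1&~F2 -> 0
  row 1 [0001]: F1=0 F2=1 -> F1&~F2 -> 0
  row 2 [0010]: F1=0 F2=1 -> F1&~F2 -> 0
  row 3 [0011]: F1=0 F2=1 -> F1&~F2 -> 0
  row 4 [0100]: F1=1 F2=1 -> F1&~F2 -> 0
  row 5 [0101]: F1=1 F2=1 -> F1&~F2 -> 0
  row 6 [0110]: F1=1 F2=1 -> F1&~F2 -> 0
  row 7 [0111]: F1=1 F2=1 -> F1&~F2 -> 0
  row 8 [1000]: F1=1 F2=0 -> F1&~F2 -> 1
  row 9 [1001]: F1=1 F2=1 -> F1&~F2 -> 0
  row 10 [1010]: F1=1 F2=0 -> F1&~F2 -> 1
  row 11 [1011]: F1=1 F2=1 -> F1&~F2 -> 0
  row 12 [1100]: F1=1 F2=0 -> F1&~F2 -> 1
  row 13 [1101]: F1=1 F2=1 -> F1&~F2 -> 0
  row 14 [1110]: F1=1 F2=0 -> F1&~F2 -> 1
  row 15 [1111]: F1=1 F2=1 -> F1&~F2 -> 0
Full result column, 4 rows per line (u,v fixed per line; w,z runs 00..11 left to right):
  rows 0-3 [u,v=00]: 0000  = hex 0
  rows 4-7 [u,v=01]: 0000  = hex 0
  rows 8-11 [u,v=10]: 1010  = hex A
  rows 12-15 [u,v=11]: 1010  = hex A
Counterexample vector (row 0 .. row 15) = 0000000010101010
Output column grouped in 4s = 0000 0000 1010 1010 = 0x00AA
Convert to decimal digit by digit (value = value*16 + digit):
  0 -> 0
  0*16 + 0 = 0
  0*16 + 10 (A) = 10
  10*16 + 10 (A) = 170
Decimal = 170

170


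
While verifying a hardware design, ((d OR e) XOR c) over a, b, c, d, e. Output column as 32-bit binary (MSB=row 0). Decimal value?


Formula: ((d OR e) XOR c) over a, b, c, d, e (32 rows)
Evaluate each row (bits = a,b,c,d,e, MSB first):
  row 0 [00000]: ((0 OR 0) XOR 0) -> 0
  row 1 [00001]: ((0 OR 1) XOR 0) -> 1
  row 2 [00010]: ((1 OR 0) XOR 0) -> 1
  row 3 [00011]: ((1 OR 1) XOR 0) -> 1
  row 4 [00100]: ((0 OR 0) XOR 1) -> 1
  row 5 [00101]: ((0 OR 1) XOR 1) -> 0
  row 6 [00110]: ((1 OR 0) XOR 1) -> 0
  row 7 [00111]: ((1 OR 1) XOR 1) -> 0
  row 8 [01000]: ((0 OR 0) XOR 0) -> 0
  row 9 [01001]: ((0 OR 1) XOR 0) -> 1
  row 10 [01010]: ((1 OR 0) XOR 0) -> 1
  row 11 [01011]: ((1 OR 1) XOR 0) -> 1
  row 12 [01100]: ((0 OR 0) XOR 1) -> 1
  row 13 [01101]: ((0 OR 1) XOR 1) -> 0
  row 14 [01110]: ((1 OR 0) XOR 1) -> 0
  row 15 [01111]: ((1 OR 1) XOR 1) -> 0
  row 16 [10000]: ((0 OR 0) XOR 0) -> 0
  row 17 [10001]: ((0 OR 1) XOR 0) -> 1
  row 18 [10010]: ((1 OR 0) XOR 0) -> 1
  row 19 [10011]: ((1 OR 1) XOR 0) -> 1
  row 20 [10100]: ((0 OR 0) XOR 1) -> 1
  row 21 [10101]: ((0 OR 1) XOR 1) -> 0
  row 22 [10110]: ((1 OR 0) XOR 1) -> 0
  row 23 [10111]: ((1 OR 1) XOR 1) -> 0
  row 24 [11000]: ((0 OR 0) XOR 0) -> 0
  row 25 [11001]: ((0 OR 1) XOR 0) -> 1
  row 26 [11010]: ((1 OR 0) XOR 0) -> 1
  row 27 [11011]: ((1 OR 1) XOR 0) -> 1
  row 28 [11100]: ((0 OR 0) XOR 1) -> 1
  row 29 [11101]: ((0 OR 1) XOR 1) -> 0
  row 30 [11110]: ((1 OR 0) XOR 1) -> 0
  row 31 [11111]: ((1 OR 1) XOR 1) -> 0
Full result column, 4 rows per line (a,b,c fixed per line; d,e runs 00..11 left to right):
  rows 0-3 [a,b,c=000]: 0111  = hex 7
  rows 4-7 [a,b,c=001]: 1000  = hex 8
  rows 8-11 [a,b,c=010]: 0111  = hex 7
  rows 12-15 [a,b,c=011]: 1000  = hex 8
  rows 16-19 [a,b,c=100]: 0111  = hex 7
  rows 20-23 [a,b,c=101]: 1000  = hex 8
  rows 24-27 [a,b,c=110]: 0111  = hex 7
  rows 28-31 [a,b,c=111]: 1000  = hex 8
Output column (row 0 .. row 31) = 01111000011110000111100001111000
Output column grouped in 4s = 0111 1000 0111 1000 0111 1000 0111 1000 = 0x78787878
Convert to decimal digit by digit (value = value*16 + digit):
  7 -> 7
  7*16 + 8 = 120
  120*16 + 7 = 1927
  1927*16 + 8 = 30840
  30840*16 + 7 = 493447
  493447*16 + 8 = 7895160
  7895160*16 + 7 = 126322567
  126322567*16 + 8 = 2021161080
Decimal = 2021161080

2021161080


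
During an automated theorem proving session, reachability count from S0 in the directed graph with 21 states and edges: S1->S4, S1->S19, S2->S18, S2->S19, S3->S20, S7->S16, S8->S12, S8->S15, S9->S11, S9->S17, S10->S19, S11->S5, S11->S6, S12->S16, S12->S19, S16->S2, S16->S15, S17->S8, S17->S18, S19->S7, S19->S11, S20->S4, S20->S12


BFS from S0:
  layer 0: {S0}
Reachable set: {S0}
Count = 1

1


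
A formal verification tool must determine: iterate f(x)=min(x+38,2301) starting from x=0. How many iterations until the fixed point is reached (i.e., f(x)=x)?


Step 1: x=0, cap=2301, increment=38
Step 2: x grows by 38 each step until capped at 2301; fixed point is x=2301
Step 3: iterations = ceil(2301/38) = 61

61


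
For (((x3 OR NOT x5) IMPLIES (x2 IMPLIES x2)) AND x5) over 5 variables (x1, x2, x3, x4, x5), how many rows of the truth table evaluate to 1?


Formula: (((x3 OR NOT x5) IMPLIES (x2 IMPLIES x2)) AND x5) over 5 vars (32 rows)
Evaluate each row (x1, x2, x3, x4, x5 as bits, MSB first):
  row 0 [00000]: (((0 OR NOT 0) IMPLIES (0 IMPLIES 0)) AND 0) -> 0
  row 1 [00001]: (((0 OR NOT 1) IMPLIES (0 IMPLIES 0)) AND 1) -> 1
  row 2 [00010]: (((0 OR NOT 0) IMPLIES (0 IMPLIES 0)) AND 0) -> 0
  row 3 [00011]: (((0 OR NOT 1) IMPLIES (0 IMPLIES 0)) AND 1) -> 1
  row 4 [00100]: (((1 OR NOT 0) IMPLIES (0 IMPLIES 0)) AND 0) -> 0
  row 5 [00101]: (((1 OR NOT 1) IMPLIES (0 IMPLIES 0)) AND 1) -> 1
  row 6 [00110]: (((1 OR NOT 0) IMPLIES (0 IMPLIES 0)) AND 0) -> 0
  row 7 [00111]: (((1 OR NOT 1) IMPLIES (0 IMPLIES 0)) AND 1) -> 1
  row 8 [01000]: (((0 OR NOT 0) IMPLIES (1 IMPLIES 1)) AND 0) -> 0
  row 9 [01001]: (((0 OR NOT 1) IMPLIES (1 IMPLIES 1)) AND 1) -> 1
  row 10 [01010]: (((0 OR NOT 0) IMPLIES (1 IMPLIES 1)) AND 0) -> 0
  row 11 [01011]: (((0 OR NOT 1) IMPLIES (1 IMPLIES 1)) AND 1) -> 1
  row 12 [01100]: (((1 OR NOT 0) IMPLIES (1 IMPLIES 1)) AND 0) -> 0
  row 13 [01101]: (((1 OR NOT 1) IMPLIES (1 IMPLIES 1)) AND 1) -> 1
  row 14 [01110]: (((1 OR NOT 0) IMPLIES (1 IMPLIES 1)) AND 0) -> 0
  row 15 [01111]: (((1 OR NOT 1) IMPLIES (1 IMPLIES 1)) AND 1) -> 1
  row 16 [10000]: (((0 OR NOT 0) IMPLIES (0 IMPLIES 0)) AND 0) -> 0
  row 17 [10001]: (((0 OR NOT 1) IMPLIES (0 IMPLIES 0)) AND 1) -> 1
  row 18 [10010]: (((0 OR NOT 0) IMPLIES (0 IMPLIES 0)) AND 0) -> 0
  row 19 [10011]: (((0 OR NOT 1) IMPLIES (0 IMPLIES 0)) AND 1) -> 1
  row 20 [10100]: (((1 OR NOT 0) IMPLIES (0 IMPLIES 0)) AND 0) -> 0
  row 21 [10101]: (((1 OR NOT 1) IMPLIES (0 IMPLIES 0)) AND 1) -> 1
  row 22 [10110]: (((1 OR NOT 0) IMPLIES (0 IMPLIES 0)) AND 0) -> 0
  row 23 [10111]: (((1 OR NOT 1) IMPLIES (0 IMPLIES 0)) AND 1) -> 1
  row 24 [11000]: (((0 OR NOT 0) IMPLIES (1 IMPLIES 1)) AND 0) -> 0
  row 25 [11001]: (((0 OR NOT 1) IMPLIES (1 IMPLIES 1)) AND 1) -> 1
  row 26 [11010]: (((0 OR NOT 0) IMPLIES (1 IMPLIES 1)) AND 0) -> 0
  row 27 [11011]: (((0 OR NOT 1) IMPLIES (1 IMPLIES 1)) AND 1) -> 1
  row 28 [11100]: (((1 OR NOT 0) IMPLIES (1 IMPLIES 1)) AND 0) -> 0
  row 29 [11101]: (((1 OR NOT 1) IMPLIES (1 IMPLIES 1)) AND 1) -> 1
  row 30 [11110]: (((1 OR NOT 0) IMPLIES (1 IMPLIES 1)) AND 0) -> 0
  row 31 [11111]: (((1 OR NOT 1) IMPLIES (1 IMPLIES 1)) AND 1) -> 1
Full result column, 8 rows per line (x1,x2 fixed per line; x3,x4,x5 runs 000..111 left to right):
  rows 0-7 [x1,x2=00]: 01010101  (ones: 4)
  rows 8-15 [x1,x2=01]: 01010101  (ones: 4)
  rows 16-23 [x1,x2=10]: 01010101  (ones: 4)
  rows 24-31 [x1,x2=11]: 01010101  (ones: 4)
Count of 1-rows = 4+4+4+4 = 16

16


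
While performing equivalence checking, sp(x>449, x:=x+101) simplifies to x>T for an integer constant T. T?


Formula: sp(P, x:=E) = exists old_x. (x = E[old_x/x]) AND P[old_x/x] (old_x is the value of x before the assignment; eliminate old_x by solving x = E[old_x/x] for old_x)
Step 1: Precondition P: x>449, i.e. old_x > 449
Step 2: Assignment gives x = old_x + 101, so old_x = x - 101
Step 3: Substitute into P: x - 101 > 449
Step 4: Simplify: x > 449+101 = 550

550


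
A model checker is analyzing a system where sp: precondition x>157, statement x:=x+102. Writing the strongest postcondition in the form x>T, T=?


Formula: sp(P, x:=E) = exists old_x. (x = E[old_x/x]) AND P[old_x/x] (old_x is the value of x before the assignment; eliminate old_x by solving x = E[old_x/x] for old_x)
Step 1: Precondition P: x>157, i.e. old_x > 157
Step 2: Assignment gives x = old_x + 102, so old_x = x - 102
Step 3: Substitute into P: x - 102 > 157
Step 4: Simplify: x > 157+102 = 259

259


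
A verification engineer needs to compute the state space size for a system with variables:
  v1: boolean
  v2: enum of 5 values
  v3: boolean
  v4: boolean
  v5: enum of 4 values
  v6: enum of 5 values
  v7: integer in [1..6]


State space = product of domain sizes of all variables.
Domain sizes:
  v1 (boolean): 2
  v2 (enum of 5 values): 5
  v3 (boolean): 2
  v4 (boolean): 2
  v5 (enum of 4 values): 4
  v6 (enum of 5 values): 5
  v7 (integer in [1..6]): 6
Product = 2 * 5 * 2 * 2 * 4 * 5 * 6 = 4800

4800


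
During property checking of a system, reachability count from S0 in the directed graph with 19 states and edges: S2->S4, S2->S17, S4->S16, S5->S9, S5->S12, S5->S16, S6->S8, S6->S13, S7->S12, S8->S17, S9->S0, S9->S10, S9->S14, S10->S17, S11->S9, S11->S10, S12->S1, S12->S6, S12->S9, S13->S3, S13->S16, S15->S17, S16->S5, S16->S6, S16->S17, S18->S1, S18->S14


BFS from S0:
  layer 0: {S0}
Reachable set: {S0}
Count = 1

1


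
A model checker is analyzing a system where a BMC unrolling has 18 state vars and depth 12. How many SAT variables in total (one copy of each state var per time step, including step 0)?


BMC unrolls to depth k, creating one copy of each state var for steps 0..k.
Step count = 12 + 1 = 13 (steps 0 through 12)
Vars per step = 18
Total = 18 * 13 = 234

234


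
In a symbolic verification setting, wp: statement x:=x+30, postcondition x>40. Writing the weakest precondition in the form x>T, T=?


Formula: wp(x:=E, P) = P[E/x] (substitute E for x in postcondition)
Step 1: Postcondition: x>40
Step 2: Substitute x+30 for x: x+30>40
Step 3: Solve for x: x > 40-30 = 10

10


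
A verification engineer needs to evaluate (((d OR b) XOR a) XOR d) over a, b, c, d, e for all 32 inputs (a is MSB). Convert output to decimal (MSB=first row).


Formula: (((d OR b) XOR a) XOR d) over a, b, c, d, e (32 rows)
Evaluate each row (bits = a,b,c,d,e, MSB first):
  row 0 [00000]: (((0 OR 0) XOR 0) XOR 0) -> 0
  row 1 [00001]: (((0 OR 0) XOR 0) XOR 0) -> 0
  row 2 [00010]: (((1 OR 0) XOR 0) XOR 1) -> 0
  row 3 [00011]: (((1 OR 0) XOR 0) XOR 1) -> 0
  row 4 [00100]: (((0 OR 0) XOR 0) XOR 0) -> 0
  row 5 [00101]: (((0 OR 0) XOR 0) XOR 0) -> 0
  row 6 [00110]: (((1 OR 0) XOR 0) XOR 1) -> 0
  row 7 [00111]: (((1 OR 0) XOR 0) XOR 1) -> 0
  row 8 [01000]: (((0 OR 1) XOR 0) XOR 0) -> 1
  row 9 [01001]: (((0 OR 1) XOR 0) XOR 0) -> 1
  row 10 [01010]: (((1 OR 1) XOR 0) XOR 1) -> 0
  row 11 [01011]: (((1 OR 1) XOR 0) XOR 1) -> 0
  row 12 [01100]: (((0 OR 1) XOR 0) XOR 0) -> 1
  row 13 [01101]: (((0 OR 1) XOR 0) XOR 0) -> 1
  row 14 [01110]: (((1 OR 1) XOR 0) XOR 1) -> 0
  row 15 [01111]: (((1 OR 1) XOR 0) XOR 1) -> 0
  row 16 [10000]: (((0 OR 0) XOR 1) XOR 0) -> 1
  row 17 [10001]: (((0 OR 0) XOR 1) XOR 0) -> 1
  row 18 [10010]: (((1 OR 0) XOR 1) XOR 1) -> 1
  row 19 [10011]: (((1 OR 0) XOR 1) XOR 1) -> 1
  row 20 [10100]: (((0 OR 0) XOR 1) XOR 0) -> 1
  row 21 [10101]: (((0 OR 0) XOR 1) XOR 0) -> 1
  row 22 [10110]: (((1 OR 0) XOR 1) XOR 1) -> 1
  row 23 [10111]: (((1 OR 0) XOR 1) XOR 1) -> 1
  row 24 [11000]: (((0 OR 1) XOR 1) XOR 0) -> 0
  row 25 [11001]: (((0 OR 1) XOR 1) XOR 0) -> 0
  row 26 [11010]: (((1 OR 1) XOR 1) XOR 1) -> 1
  row 27 [11011]: (((1 OR 1) XOR 1) XOR 1) -> 1
  row 28 [11100]: (((0 OR 1) XOR 1) XOR 0) -> 0
  row 29 [11101]: (((0 OR 1) XOR 1) XOR 0) -> 0
  row 30 [11110]: (((1 OR 1) XOR 1) XOR 1) -> 1
  row 31 [11111]: (((1 OR 1) XOR 1) XOR 1) -> 1
Full result column, 4 rows per line (a,b,c fixed per line; d,e runs 00..11 left to right):
  rows 0-3 [a,b,c=000]: 0000  = hex 0
  rows 4-7 [a,b,c=001]: 0000  = hex 0
  rows 8-11 [a,b,c=010]: 1100  = hex C
  rows 12-15 [a,b,c=011]: 1100  = hex C
  rows 16-19 [a,b,c=100]: 1111  = hex F
  rows 20-23 [a,b,c=101]: 1111  = hex F
  rows 24-27 [a,b,c=110]: 0011  = hex 3
  rows 28-31 [a,b,c=111]: 0011  = hex 3
Output column (row 0 .. row 31) = 00000000110011001111111100110011
Output column grouped in 4s = 0000 0000 1100 1100 1111 1111 0011 0011 = 0x00CCFF33
Convert to decimal digit by digit (value = value*16 + digit):
  0 -> 0
  0*16 + 0 = 0
  0*16 + 12 (C) = 12
  12*16 + 12 (C) = 204
  204*16 + 15 (F) = 3279
  3279*16 + 15 (F) = 52479
  52479*16 + 3 = 839667
  839667*16 + 3 = 13434675
Decimal = 13434675

13434675


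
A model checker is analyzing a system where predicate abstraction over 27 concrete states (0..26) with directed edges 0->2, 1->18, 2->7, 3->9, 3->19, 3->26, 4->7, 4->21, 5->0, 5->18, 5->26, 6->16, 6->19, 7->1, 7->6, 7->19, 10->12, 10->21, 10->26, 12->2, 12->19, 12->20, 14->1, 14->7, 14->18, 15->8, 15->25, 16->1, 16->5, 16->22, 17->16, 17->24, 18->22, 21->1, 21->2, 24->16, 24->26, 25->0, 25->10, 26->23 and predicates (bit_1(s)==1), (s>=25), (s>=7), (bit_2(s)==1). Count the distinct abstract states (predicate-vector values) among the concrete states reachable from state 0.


BFS from 0:
Concrete reachable: {0, 1, 2, 5, 6, 7, 16, 18, 19, 22, 23, 26}
Abstract via predicates (bit_1(s)==1), (s>=25), (s>=7), (bit_2(s)==1):
  (0,0,0,0) <- {0, 1}
  (0,0,0,1) <- {5}
  (0,0,1,0) <- {16}
  (1,0,0,0) <- {2}
  (1,0,0,1) <- {6}
  (1,0,1,0) <- {18, 19}
  (1,0,1,1) <- {7, 22, 23}
  (1,1,1,0) <- {26}
Distinct abstract states = 8

8


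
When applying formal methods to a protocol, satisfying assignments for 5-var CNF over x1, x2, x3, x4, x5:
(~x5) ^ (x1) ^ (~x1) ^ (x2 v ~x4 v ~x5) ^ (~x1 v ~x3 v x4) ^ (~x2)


CNF with 6 clauses over 5 vars (32 assignments).
An assignment satisfies CNF iff every clause has >=1 true literal.
Check each row (bits = x1,x2,x3,x4,x5; clause T/F shown):
  row 0 [00000]: clauses=TFTTTT -> 0
  row 1 [00001]: clauses=FFTTTT -> 0
  row 2 [00010]: clauses=TFTTTT -> 0
  row 3 [00011]: clauses=FFTFTT -> 0
  row 4 [00100]: clauses=TFTTTT -> 0
  row 5 [00101]: clauses=FFTTTT -> 0
  row 6 [00110]: clauses=TFTTTT -> 0
  row 7 [00111]: clauses=FFTFTT -> 0
  row 8 [01000]: clauses=TFTTTF -> 0
  row 9 [01001]: clauses=FFTTTF -> 0
  row 10 [01010]: clauses=TFTTTF -> 0
  row 11 [01011]: clauses=FFTTTF -> 0
  row 12 [01100]: clauses=TFTTTF -> 0
  row 13 [01101]: clauses=FFTTTF -> 0
  row 14 [01110]: clauses=TFTTTF -> 0
  row 15 [01111]: clauses=FFTTTF -> 0
  row 16 [10000]: clauses=TTFTTT -> 0
  row 17 [10001]: clauses=FTFTTT -> 0
  row 18 [10010]: clauses=TTFTTT -> 0
  row 19 [10011]: clauses=FTFFTT -> 0
  row 20 [10100]: clauses=TTFTFT -> 0
  row 21 [10101]: clauses=FTFTFT -> 0
  row 22 [10110]: clauses=TTFTTT -> 0
  row 23 [10111]: clauses=FTFFTT -> 0
  row 24 [11000]: clauses=TTFTTF -> 0
  row 25 [11001]: clauses=FTFTTF -> 0
  row 26 [11010]: clauses=TTFTTF -> 0
  row 27 [11011]: clauses=FTFTTF -> 0
  row 28 [11100]: clauses=TTFTFF -> 0
  row 29 [11101]: clauses=FTFTFF -> 0
  row 30 [11110]: clauses=TTFTTF -> 0
  row 31 [11111]: clauses=FTFTTF -> 0
Full result column, 8 rows per line (x1,x2 fixed per line; x3,x4,x5 runs 000..111 left to right):
  rows 0-7 [x1,x2=00]: 00000000  (ones: 0)
  rows 8-15 [x1,x2=01]: 00000000  (ones: 0)
  rows 16-23 [x1,x2=10]: 00000000  (ones: 0)
  rows 24-31 [x1,x2=11]: 00000000  (ones: 0)
Satisfying assignments = 0+0+0+0 = 0

0


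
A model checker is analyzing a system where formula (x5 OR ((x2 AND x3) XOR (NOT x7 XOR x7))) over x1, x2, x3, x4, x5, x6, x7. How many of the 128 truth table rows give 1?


Formula: (x5 OR ((x2 AND x3) XOR (NOT x7 XOR x7))) over 7 vars (128 rows)
Evaluate each row (x1, x2, x3, x4, x5, x6, x7 as bits, MSB first):
  row 0 [0000000]: (0 OR ((0 AND 0) XOR (NOT 0 XOR 0))) -> 1
  row 1 [0000001]: (0 OR ((0 AND 0) XOR (NOT 1 XOR 1))) -> 1
  row 2 [0000010]: (0 OR ((0 AND 0) XOR (NOT 0 XOR 0))) -> 1
  row 3 [0000011]: (0 OR ((0 AND 0) XOR (NOT 1 XOR 1))) -> 1
  row 4 [0000100]: (1 OR ((0 AND 0) XOR (NOT 0 XOR 0))) -> 1
  (every remaining row is evaluated the same way; all 128 results are listed next)
Full result column, 8 rows per line (x1,x2,x3,x4 fixed per line; x5,x6,x7 runs 000..111 left to right):
  rows 0-7 [x1,x2,x3,x4=0000]: 11111111  (ones: 8)
  rows 8-15 [x1,x2,x3,x4=0001]: 11111111  (ones: 8)
  rows 16-23 [x1,x2,x3,x4=0010]: 11111111  (ones: 8)
  rows 24-31 [x1,x2,x3,x4=0011]: 11111111  (ones: 8)
  rows 32-39 [x1,x2,x3,x4=0100]: 11111111  (ones: 8)
  rows 40-47 [x1,x2,x3,x4=0101]: 11111111  (ones: 8)
  rows 48-55 [x1,x2,x3,x4=0110]: 00001111  (ones: 4)
  rows 56-63 [x1,x2,x3,x4=0111]: 00001111  (ones: 4)
  rows 64-71 [x1,x2,x3,x4=1000]: 11111111  (ones: 8)
  rows 72-79 [x1,x2,x3,x4=1001]: 11111111  (ones: 8)
  rows 80-87 [x1,x2,x3,x4=1010]: 11111111  (ones: 8)
  rows 88-95 [x1,x2,x3,x4=1011]: 11111111  (ones: 8)
  rows 96-103 [x1,x2,x3,x4=1100]: 11111111  (ones: 8)
  rows 104-111 [x1,x2,x3,x4=1101]: 11111111  (ones: 8)
  rows 112-119 [x1,x2,x3,x4=1110]: 00001111  (ones: 4)
  rows 120-127 [x1,x2,x3,x4=1111]: 00001111  (ones: 4)
Count of 1-rows = 8+8+8+8+8+8+4+4+8+8+8+8+8+8+4+4 = 112

112


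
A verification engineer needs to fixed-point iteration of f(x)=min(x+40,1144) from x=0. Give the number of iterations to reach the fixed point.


Step 1: x=0, cap=1144, increment=40
Step 2: x grows by 40 each step until capped at 1144; fixed point is x=1144
Step 3: iterations = ceil(1144/40) = 29

29


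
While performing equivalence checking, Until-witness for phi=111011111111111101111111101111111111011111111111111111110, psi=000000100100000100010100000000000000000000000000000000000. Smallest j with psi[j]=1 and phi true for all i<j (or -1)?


(phi U psi) at 0: need smallest j with psi[j]=1 and phi[i]=1 for all i in [0,j).
Scan from step 0:
  step 0: phi=1, psi=0 -> continue
  step 1: phi=1, psi=0 -> continue
  step 2: phi=1, psi=0 -> continue
  step 3: phi=0 -> phi-prefix broken from here
  step 6: psi=1 but phi already failed -> not a witness
  step 9: psi=1 but phi already failed -> not a witness
  step 15: psi=1 but phi already failed -> not a witness
  step 19: psi=1 but phi already failed -> not a witness
  step 21: psi=1 but phi already failed -> not a witness
  end of trace: no witness -> -1
Witness step = -1

-1


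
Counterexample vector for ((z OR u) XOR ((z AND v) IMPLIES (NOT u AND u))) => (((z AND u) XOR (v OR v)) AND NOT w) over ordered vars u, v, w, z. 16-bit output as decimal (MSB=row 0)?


F1 = ((z OR u) XOR ((z AND v) IMPLIES (NOT u AND u)))
F2 = (((z AND u) XOR (v OR v)) AND NOT w)
Counterexample to F1=>F2 is where F1=1 and F2=0.
Evaluate each row (bits = u,v,w,z, MSB first):
  row 0 [0000]: F1=1 F2=0 -> F1&~F2 -> 1
  row 1 [0001]: F1=0 F2=0 -> F1&~F2 -> 0
  row 2 [0010]: F1=1 F2=0 -> F1&~F2 -> 1
  row 3 [0011]: F1=0 F2=0 -> F1&~F2 -> 0
  row 4 [0100]: F1=1 F2=1 -> F1&~F2 -> 0
  row 5 [0101]: F1=1 F2=1 -> F1&~F2 -> 0
  row 6 [0110]: F1=1 F2=0 -> F1&~F2 -> 1
  row 7 [0111]: F1=1 F2=0 -> F1&~F2 -> 1
  row 8 [1000]: F1=0 F2=0 -> F1&~F2 -> 0
  row 9 [1001]: F1=0 F2=1 -> F1&~F2 -> 0
  row 10 [1010]: F1=0 F2=0 -> F1&~F2 -> 0
  row 11 [1011]: F1=0 F2=0 -> F1&~F2 -> 0
  row 12 [1100]: F1=0 F2=1 -> F1&~F2 -> 0
  row 13 [1101]: F1=1 F2=0 -> F1&~F2 -> 1
  row 14 [1110]: F1=0 F2=0 -> F1&~F2 -> 0
  row 15 [1111]: F1=1 F2=0 -> F1&~F2 -> 1
Full result column, 4 rows per line (u,v fixed per line; w,z runs 00..11 left to right):
  rows 0-3 [u,v=00]: 1010  = hex A
  rows 4-7 [u,v=01]: 0011  = hex 3
  rows 8-11 [u,v=10]: 0000  = hex 0
  rows 12-15 [u,v=11]: 0101  = hex 5
Counterexample vector (row 0 .. row 15) = 1010001100000101
Output column grouped in 4s = 1010 0011 0000 0101 = 0xA305
Convert to decimal digit by digit (value = value*16 + digit):
  A -> 10
  10*16 + 3 = 163
  163*16 + 0 = 2608
  2608*16 + 5 = 41733
Decimal = 41733

41733


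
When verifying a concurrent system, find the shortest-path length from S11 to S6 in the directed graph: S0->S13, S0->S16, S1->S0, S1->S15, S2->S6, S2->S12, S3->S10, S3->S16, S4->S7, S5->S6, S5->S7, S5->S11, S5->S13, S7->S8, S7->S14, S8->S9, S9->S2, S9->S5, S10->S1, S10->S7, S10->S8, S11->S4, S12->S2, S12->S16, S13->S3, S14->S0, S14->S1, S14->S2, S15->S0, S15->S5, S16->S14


BFS layer-by-layer from S11:
  dist 0: {S11}
  dist 1: {S4}
  dist 2: {S7}
  dist 3: {S8, S14}
  dist 4: {S0, S1, S2, S9}
  dist 5: {S5, S6, S12, S13, S15, S16}
  -> S6 reached at distance 5
Shortest path length = 5

5


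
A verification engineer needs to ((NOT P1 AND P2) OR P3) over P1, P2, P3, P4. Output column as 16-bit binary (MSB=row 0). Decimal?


Formula: ((NOT P1 AND P2) OR P3) over P1, P2, P3, P4 (16 rows)
Evaluate each row (bits = P1,P2,P3,P4, MSB first):
  row 0 [0000]: ((NOT 0 AND 0) OR 0) -> 0
  row 1 [0001]: ((NOT 0 AND 0) OR 0) -> 0
  row 2 [0010]: ((NOT 0 AND 0) OR 1) -> 1
  row 3 [0011]: ((NOT 0 AND 0) OR 1) -> 1
  row 4 [0100]: ((NOT 0 AND 1) OR 0) -> 1
  row 5 [0101]: ((NOT 0 AND 1) OR 0) -> 1
  row 6 [0110]: ((NOT 0 AND 1) OR 1) -> 1
  row 7 [0111]: ((NOT 0 AND 1) OR 1) -> 1
  row 8 [1000]: ((NOT 1 AND 0) OR 0) -> 0
  row 9 [1001]: ((NOT 1 AND 0) OR 0) -> 0
  row 10 [1010]: ((NOT 1 AND 0) OR 1) -> 1
  row 11 [1011]: ((NOT 1 AND 0) OR 1) -> 1
  row 12 [1100]: ((NOT 1 AND 1) OR 0) -> 0
  row 13 [1101]: ((NOT 1 AND 1) OR 0) -> 0
  row 14 [1110]: ((NOT 1 AND 1) OR 1) -> 1
  row 15 [1111]: ((NOT 1 AND 1) OR 1) -> 1
Full result column, 4 rows per line (P1,P2 fixed per line; P3,P4 runs 00..11 left to right):
  rows 0-3 [P1,P2=00]: 0011  = hex 3
  rows 4-7 [P1,P2=01]: 1111  = hex F
  rows 8-11 [P1,P2=10]: 0011  = hex 3
  rows 12-15 [P1,P2=11]: 0011  = hex 3
Output column (row 0 .. row 15) = 0011111100110011
Output column grouped in 4s = 0011 1111 0011 0011 = 0x3F33
Convert to decimal digit by digit (value = value*16 + digit):
  3 -> 3
  3*16 + 15 (F) = 63
  63*16 + 3 = 1011
  1011*16 + 3 = 16179
Decimal = 16179

16179


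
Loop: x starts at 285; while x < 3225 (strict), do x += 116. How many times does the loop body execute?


Step 1: x goes from 285 toward 3225 by 116; the body runs while x<3225, so iterations = ceil((bound-start)/step)
Step 2: Distance=2940
Step 3: ceil(2940/116)=26

26


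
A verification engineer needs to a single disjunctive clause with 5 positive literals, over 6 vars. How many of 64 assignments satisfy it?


Step 1: Total=2^6=64
Step 2: Unsat when all 5 false: 2^1=2
Step 3: Sat=64-2=62

62


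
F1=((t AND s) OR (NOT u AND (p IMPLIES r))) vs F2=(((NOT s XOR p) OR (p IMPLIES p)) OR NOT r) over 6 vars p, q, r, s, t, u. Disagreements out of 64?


F1 = ((t AND s) OR (NOT u AND (p IMPLIES r)))
F2 = (((NOT s XOR p) OR (p IMPLIES p)) OR NOT r)
Evaluate both on each of 64 rows (bits = p,q,r,s,t,u):
  row 0 [000000]: F1=1 F2=1 -> 0
  row 1 [000001]: F1=0 F2=1 (differ) -> 1
  row 2 [000010]: F1=1 F2=1 -> 0
  row 3 [000011]: F1=0 F2=1 (differ) -> 1
  row 4 [000100]: F1=1 F2=1 -> 0
  (every remaining row is evaluated the same way; all 64 results are listed next)
Full result column, 8 rows per line (p,q,r fixed per line; s,t,u runs 000..111 left to right):
  rows 0-7 [p,q,r=000]: 01010100  (ones: 3)
  rows 8-15 [p,q,r=001]: 01010100  (ones: 3)
  rows 16-23 [p,q,r=010]: 01010100  (ones: 3)
  rows 24-31 [p,q,r=011]: 01010100  (ones: 3)
  rows 32-39 [p,q,r=100]: 11111100  (ones: 6)
  rows 40-47 [p,q,r=101]: 01010100  (ones: 3)
  rows 48-55 [p,q,r=110]: 11111100  (ones: 6)
  rows 56-63 [p,q,r=111]: 01010100  (ones: 3)
Disagreements = 3+3+3+3+6+3+6+3 = 30

30


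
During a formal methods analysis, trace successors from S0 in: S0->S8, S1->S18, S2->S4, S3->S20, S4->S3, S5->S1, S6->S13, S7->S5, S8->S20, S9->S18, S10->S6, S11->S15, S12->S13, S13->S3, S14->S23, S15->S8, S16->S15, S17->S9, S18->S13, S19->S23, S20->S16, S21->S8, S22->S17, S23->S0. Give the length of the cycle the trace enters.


Trace from S0 until a state repeats:
  S0 -> S8 -> S20 -> S16 -> S15 -> S8
S8 first seen at step 1, revisited at step 5.
Cycle length = 5 - 1 = 4

4


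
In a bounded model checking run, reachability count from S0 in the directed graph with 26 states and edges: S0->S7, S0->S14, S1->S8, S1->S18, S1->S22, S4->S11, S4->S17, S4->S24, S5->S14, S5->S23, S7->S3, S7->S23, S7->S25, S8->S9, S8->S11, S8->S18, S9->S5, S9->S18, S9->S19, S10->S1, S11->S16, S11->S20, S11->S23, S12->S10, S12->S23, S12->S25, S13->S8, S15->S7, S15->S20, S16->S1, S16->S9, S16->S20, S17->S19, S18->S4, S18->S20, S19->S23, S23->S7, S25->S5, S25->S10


BFS from S0:
  layer 0: {S0}
  layer 1: {S7, S14}
  layer 2: {S3, S23, S25}
  layer 3: {S5, S10}
  layer 4: {S1}
  layer 5: {S8, S18, S22}
  layer 6: {S4, S9, S11, S20}
  layer 7: {S16, S17, S19, S24}
Reachable set: {S0, S1, S3, S4, S5, S7, S8, S9, S10, S11, S14, S16, S17, S18, S19, S20, S22, S23, S24, S25}
Count = 20

20


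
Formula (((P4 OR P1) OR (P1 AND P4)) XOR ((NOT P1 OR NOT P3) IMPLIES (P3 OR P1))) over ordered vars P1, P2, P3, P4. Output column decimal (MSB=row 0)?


Formula: (((P4 OR P1) OR (P1 AND P4)) XOR ((NOT P1 OR NOT P3) IMPLIES (P3 OR P1))) over P1, P2, P3, P4 (16 rows)
Evaluate each row (bits = P1,P2,P3,P4, MSB first):
  row 0 [0000]: (((0 OR 0) OR (0 AND 0)) XOR ((NOT 0 OR NOT 0) IMPLIES (0 OR 0))) -> 0
  row 1 [0001]: (((1 OR 0) OR (0 AND 1)) XOR ((NOT 0 OR NOT 0) IMPLIES (0 OR 0))) -> 1
  row 2 [0010]: (((0 OR 0) OR (0 AND 0)) XOR ((NOT 0 OR NOT 1) IMPLIES (1 OR 0))) -> 1
  row 3 [0011]: (((1 OR 0) OR (0 AND 1)) XOR ((NOT 0 OR NOT 1) IMPLIES (1 OR 0))) -> 0
  row 4 [0100]: (((0 OR 0) OR (0 AND 0)) XOR ((NOT 0 OR NOT 0) IMPLIES (0 OR 0))) -> 0
  row 5 [0101]: (((1 OR 0) OR (0 AND 1)) XOR ((NOT 0 OR NOT 0) IMPLIES (0 OR 0))) -> 1
  row 6 [0110]: (((0 OR 0) OR (0 AND 0)) XOR ((NOT 0 OR NOT 1) IMPLIES (1 OR 0))) -> 1
  row 7 [0111]: (((1 OR 0) OR (0 AND 1)) XOR ((NOT 0 OR NOT 1) IMPLIES (1 OR 0))) -> 0
  row 8 [1000]: (((0 OR 1) OR (1 AND 0)) XOR ((NOT 1 OR NOT 0) IMPLIES (0 OR 1))) -> 0
  row 9 [1001]: (((1 OR 1) OR (1 AND 1)) XOR ((NOT 1 OR NOT 0) IMPLIES (0 OR 1))) -> 0
  row 10 [1010]: (((0 OR 1) OR (1 AND 0)) XOR ((NOT 1 OR NOT 1) IMPLIES (1 OR 1))) -> 0
  row 11 [1011]: (((1 OR 1) OR (1 AND 1)) XOR ((NOT 1 OR NOT 1) IMPLIES (1 OR 1))) -> 0
  row 12 [1100]: (((0 OR 1) OR (1 AND 0)) XOR ((NOT 1 OR NOT 0) IMPLIES (0 OR 1))) -> 0
  row 13 [1101]: (((1 OR 1) OR (1 AND 1)) XOR ((NOT 1 OR NOT 0) IMPLIES (0 OR 1))) -> 0
  row 14 [1110]: (((0 OR 1) OR (1 AND 0)) XOR ((NOT 1 OR NOT 1) IMPLIES (1 OR 1))) -> 0
  row 15 [1111]: (((1 OR 1) OR (1 AND 1)) XOR ((NOT 1 OR NOT 1) IMPLIES (1 OR 1))) -> 0
Full result column, 4 rows per line (P1,P2 fixed per line; P3,P4 runs 00..11 left to right):
  rows 0-3 [P1,P2=00]: 0110  = hex 6
  rows 4-7 [P1,P2=01]: 0110  = hex 6
  rows 8-11 [P1,P2=10]: 0000  = hex 0
  rows 12-15 [P1,P2=11]: 0000  = hex 0
Output column (row 0 .. row 15) = 0110011000000000
Output column grouped in 4s = 0110 0110 0000 0000 = 0x6600
Convert to decimal digit by digit (value = value*16 + digit):
  6 -> 6
  6*16 + 6 = 102
  102*16 + 0 = 1632
  1632*16 + 0 = 26112
Decimal = 26112

26112


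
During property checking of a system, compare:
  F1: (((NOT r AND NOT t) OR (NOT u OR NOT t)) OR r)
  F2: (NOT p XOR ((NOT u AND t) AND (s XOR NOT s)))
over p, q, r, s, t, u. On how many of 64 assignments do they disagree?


F1 = (((NOT r AND NOT t) OR (NOT u OR NOT t)) OR r)
F2 = (NOT p XOR ((NOT u AND t) AND (s XOR NOT s)))
Evaluate both on each of 64 rows (bits = p,q,r,s,t,u):
  row 0 [000000]: F1=1 F2=1 -> 0
  row 1 [000001]: F1=1 F2=1 -> 0
  row 2 [000010]: F1=1 F2=0 (differ) -> 1
  row 3 [000011]: F1=0 F2=1 (differ) -> 1
  row 4 [000100]: F1=1 F2=1 -> 0
  (every remaining row is evaluated the same way; all 64 results are listed next)
Full result column, 8 rows per line (p,q,r fixed per line; s,t,u runs 000..111 left to right):
  rows 0-7 [p,q,r=000]: 00110011  (ones: 4)
  rows 8-15 [p,q,r=001]: 00100010  (ones: 2)
  rows 16-23 [p,q,r=010]: 00110011  (ones: 4)
  rows 24-31 [p,q,r=011]: 00100010  (ones: 2)
  rows 32-39 [p,q,r=100]: 11001100  (ones: 4)
  rows 40-47 [p,q,r=101]: 11011101  (ones: 6)
  rows 48-55 [p,q,r=110]: 11001100  (ones: 4)
  rows 56-63 [p,q,r=111]: 11011101  (ones: 6)
Disagreements = 4+2+4+2+4+6+4+6 = 32

32


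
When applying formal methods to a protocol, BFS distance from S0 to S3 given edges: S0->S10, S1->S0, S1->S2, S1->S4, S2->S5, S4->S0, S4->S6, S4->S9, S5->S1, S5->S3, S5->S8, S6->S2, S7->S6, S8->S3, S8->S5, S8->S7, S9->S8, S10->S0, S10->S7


BFS layer-by-layer from S0:
  dist 0: {S0}
  dist 1: {S10}
  dist 2: {S7}
  dist 3: {S6}
  dist 4: {S2}
  dist 5: {S5}
  dist 6: {S1, S3, S8}
  -> S3 reached at distance 6
Shortest path length = 6

6


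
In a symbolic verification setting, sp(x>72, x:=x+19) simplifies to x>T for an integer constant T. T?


Formula: sp(P, x:=E) = exists old_x. (x = E[old_x/x]) AND P[old_x/x] (old_x is the value of x before the assignment; eliminate old_x by solving x = E[old_x/x] for old_x)
Step 1: Precondition P: x>72, i.e. old_x > 72
Step 2: Assignment gives x = old_x + 19, so old_x = x - 19
Step 3: Substitute into P: x - 19 > 72
Step 4: Simplify: x > 72+19 = 91

91


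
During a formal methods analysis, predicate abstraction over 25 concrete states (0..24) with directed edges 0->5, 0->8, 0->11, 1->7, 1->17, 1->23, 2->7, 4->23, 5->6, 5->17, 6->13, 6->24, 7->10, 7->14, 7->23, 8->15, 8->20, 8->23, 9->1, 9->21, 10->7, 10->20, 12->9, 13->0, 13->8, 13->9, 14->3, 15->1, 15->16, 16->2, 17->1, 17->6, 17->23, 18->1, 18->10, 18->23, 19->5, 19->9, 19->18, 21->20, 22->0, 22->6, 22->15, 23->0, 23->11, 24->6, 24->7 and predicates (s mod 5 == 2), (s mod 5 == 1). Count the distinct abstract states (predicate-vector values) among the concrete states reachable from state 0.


BFS from 0:
Concrete reachable: {0, 1, 2, 3, 5, 6, 7, 8, 9, 10, 11, 13, 14, 15, 16, 17, 20, 21, 23, 24}
Abstract via predicates (s mod 5 == 2), (s mod 5 == 1):
  (0,0) <- {0, 3, 5, 8, 9, 10, 13, 14, 15, 20, 23, 24}
  (0,1) <- {1, 6, 11, 16, 21}
  (1,0) <- {2, 7, 17}
Distinct abstract states = 3

3


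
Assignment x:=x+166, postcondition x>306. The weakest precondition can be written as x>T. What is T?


Formula: wp(x:=E, P) = P[E/x] (substitute E for x in postcondition)
Step 1: Postcondition: x>306
Step 2: Substitute x+166 for x: x+166>306
Step 3: Solve for x: x > 306-166 = 140

140


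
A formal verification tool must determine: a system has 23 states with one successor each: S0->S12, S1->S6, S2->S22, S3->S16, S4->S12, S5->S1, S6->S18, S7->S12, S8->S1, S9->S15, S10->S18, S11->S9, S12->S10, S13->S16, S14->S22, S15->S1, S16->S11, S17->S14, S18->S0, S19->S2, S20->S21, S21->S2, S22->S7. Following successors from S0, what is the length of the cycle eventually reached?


Trace from S0 until a state repeats:
  S0 -> S12 -> S10 -> S18 -> S0
S0 first seen at step 0, revisited at step 4.
Cycle length = 4 - 0 = 4

4


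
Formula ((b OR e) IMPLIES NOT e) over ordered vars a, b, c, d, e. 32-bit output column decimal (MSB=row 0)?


Formula: ((b OR e) IMPLIES NOT e) over a, b, c, d, e (32 rows)
Evaluate each row (bits = a,b,c,d,e, MSB first):
  row 0 [00000]: ((0 OR 0) IMPLIES NOT 0) -> 1
  row 1 [00001]: ((0 OR 1) IMPLIES NOT 1) -> 0
  row 2 [00010]: ((0 OR 0) IMPLIES NOT 0) -> 1
  row 3 [00011]: ((0 OR 1) IMPLIES NOT 1) -> 0
  row 4 [00100]: ((0 OR 0) IMPLIES NOT 0) -> 1
  row 5 [00101]: ((0 OR 1) IMPLIES NOT 1) -> 0
  row 6 [00110]: ((0 OR 0) IMPLIES NOT 0) -> 1
  row 7 [00111]: ((0 OR 1) IMPLIES NOT 1) -> 0
  row 8 [01000]: ((1 OR 0) IMPLIES NOT 0) -> 1
  row 9 [01001]: ((1 OR 1) IMPLIES NOT 1) -> 0
  row 10 [01010]: ((1 OR 0) IMPLIES NOT 0) -> 1
  row 11 [01011]: ((1 OR 1) IMPLIES NOT 1) -> 0
  row 12 [01100]: ((1 OR 0) IMPLIES NOT 0) -> 1
  row 13 [01101]: ((1 OR 1) IMPLIES NOT 1) -> 0
  row 14 [01110]: ((1 OR 0) IMPLIES NOT 0) -> 1
  row 15 [01111]: ((1 OR 1) IMPLIES NOT 1) -> 0
  row 16 [10000]: ((0 OR 0) IMPLIES NOT 0) -> 1
  row 17 [10001]: ((0 OR 1) IMPLIES NOT 1) -> 0
  row 18 [10010]: ((0 OR 0) IMPLIES NOT 0) -> 1
  row 19 [10011]: ((0 OR 1) IMPLIES NOT 1) -> 0
  row 20 [10100]: ((0 OR 0) IMPLIES NOT 0) -> 1
  row 21 [10101]: ((0 OR 1) IMPLIES NOT 1) -> 0
  row 22 [10110]: ((0 OR 0) IMPLIES NOT 0) -> 1
  row 23 [10111]: ((0 OR 1) IMPLIES NOT 1) -> 0
  row 24 [11000]: ((1 OR 0) IMPLIES NOT 0) -> 1
  row 25 [11001]: ((1 OR 1) IMPLIES NOT 1) -> 0
  row 26 [11010]: ((1 OR 0) IMPLIES NOT 0) -> 1
  row 27 [11011]: ((1 OR 1) IMPLIES NOT 1) -> 0
  row 28 [11100]: ((1 OR 0) IMPLIES NOT 0) -> 1
  row 29 [11101]: ((1 OR 1) IMPLIES NOT 1) -> 0
  row 30 [11110]: ((1 OR 0) IMPLIES NOT 0) -> 1
  row 31 [11111]: ((1 OR 1) IMPLIES NOT 1) -> 0
Full result column, 4 rows per line (a,b,c fixed per line; d,e runs 00..11 left to right):
  rows 0-3 [a,b,c=000]: 1010  = hex A
  rows 4-7 [a,b,c=001]: 1010  = hex A
  rows 8-11 [a,b,c=010]: 1010  = hex A
  rows 12-15 [a,b,c=011]: 1010  = hex A
  rows 16-19 [a,b,c=100]: 1010  = hex A
  rows 20-23 [a,b,c=101]: 1010  = hex A
  rows 24-27 [a,b,c=110]: 1010  = hex A
  rows 28-31 [a,b,c=111]: 1010  = hex A
Output column (row 0 .. row 31) = 10101010101010101010101010101010
Output column grouped in 4s = 1010 1010 1010 1010 1010 1010 1010 1010 = 0xAAAAAAAA
Convert to decimal digit by digit (value = value*16 + digit):
  A -> 10
  10*16 + 10 (A) = 170
  170*16 + 10 (A) = 2730
  2730*16 + 10 (A) = 43690
  43690*16 + 10 (A) = 699050
  699050*16 + 10 (A) = 11184810
  11184810*16 + 10 (A) = 178956970
  178956970*16 + 10 (A) = 2863311530
Decimal = 2863311530

2863311530


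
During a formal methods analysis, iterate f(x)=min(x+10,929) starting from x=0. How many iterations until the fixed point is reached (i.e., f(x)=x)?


Step 1: x=0, cap=929, increment=10
Step 2: x grows by 10 each step until capped at 929; fixed point is x=929
Step 3: iterations = ceil(929/10) = 93

93


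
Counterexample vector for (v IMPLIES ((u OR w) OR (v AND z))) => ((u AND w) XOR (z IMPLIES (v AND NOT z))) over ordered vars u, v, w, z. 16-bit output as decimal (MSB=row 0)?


F1 = (v IMPLIES ((u OR w) OR (v AND z)))
F2 = ((u AND w) XOR (z IMPLIES (v AND NOT z)))
Counterexample to F1=>F2 is where F1=1 and F2=0.
Evaluate each row (bits = u,v,w,z, MSB first):
  row 0 [0000]: F1=1 F2=1 -> F1&~F2 -> 0
  row 1 [0001]: F1=1 F2=0 -> F1&~F2 -> 1
  row 2 [0010]: F1=1 F2=1 -> F1&~F2 -> 0
  row 3 [0011]: F1=1 F2=0 -> F1&~F2 -> 1
  row 4 [0100]: F1=0 F2=1 -> F1&~F2 -> 0
  row 5 [0101]: F1=1 F2=0 -> F1&~F2 -> 1
  row 6 [0110]: F1=1 F2=1 -> F1&~F2 -> 0
  row 7 [0111]: F1=1 F2=0 -> F1&~F2 -> 1
  row 8 [1000]: F1=1 F2=1 -> F1&~F2 -> 0
  row 9 [1001]: F1=1 F2=0 -> F1&~F2 -> 1
  row 10 [1010]: F1=1 F2=0 -> F1&~F2 -> 1
  row 11 [1011]: F1=1 F2=1 -> F1&~F2 -> 0
  row 12 [1100]: F1=1 F2=1 -> F1&~F2 -> 0
  row 13 [1101]: F1=1 F2=0 -> F1&~F2 -> 1
  row 14 [1110]: F1=1 F2=0 -> F1&~F2 -> 1
  row 15 [1111]: F1=1 F2=1 -> F1&~F2 -> 0
Full result column, 4 rows per line (u,v fixed per line; w,z runs 00..11 left to right):
  rows 0-3 [u,v=00]: 0101  = hex 5
  rows 4-7 [u,v=01]: 0101  = hex 5
  rows 8-11 [u,v=10]: 0110  = hex 6
  rows 12-15 [u,v=11]: 0110  = hex 6
Counterexample vector (row 0 .. row 15) = 0101010101100110
Output column grouped in 4s = 0101 0101 0110 0110 = 0x5566
Convert to decimal digit by digit (value = value*16 + digit):
  5 -> 5
  5*16 + 5 = 85
  85*16 + 6 = 1366
  1366*16 + 6 = 21862
Decimal = 21862

21862


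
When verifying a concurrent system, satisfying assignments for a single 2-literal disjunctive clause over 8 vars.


Step 1: Total=2^8=256
Step 2: Unsat when all 2 false: 2^6=64
Step 3: Sat=256-64=192

192


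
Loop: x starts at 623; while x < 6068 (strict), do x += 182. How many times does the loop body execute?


Step 1: x goes from 623 toward 6068 by 182; the body runs while x<6068, so iterations = ceil((bound-start)/step)
Step 2: Distance=5445
Step 3: ceil(5445/182)=30

30


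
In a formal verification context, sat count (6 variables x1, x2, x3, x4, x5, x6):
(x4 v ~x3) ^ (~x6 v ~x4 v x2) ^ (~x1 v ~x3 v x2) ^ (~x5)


CNF with 4 clauses over 6 vars (64 assignments).
An assignment satisfies CNF iff every clause has >=1 true literal.
Check each row (bits = x1,x2,x3,x4,x5,x6; clause T/F shown):
  row 0 [000000]: clauses=TTTT -> 1
  row 1 [000001]: clauses=TTTT -> 1
  row 2 [000010]: clauses=TTTF -> 0
  row 3 [000011]: clauses=TTTF -> 0
  row 4 [000100]: clauses=TTTT -> 1
  (every remaining row is evaluated the same way; all 64 results are listed next)
Full result column, 8 rows per line (x1,x2,x3 fixed per line; x4,x5,x6 runs 000..111 left to right):
  rows 0-7 [x1,x2,x3=000]: 11001000  (ones: 3)
  rows 8-15 [x1,x2,x3=001]: 00001000  (ones: 1)
  rows 16-23 [x1,x2,x3=010]: 11001100  (ones: 4)
  rows 24-31 [x1,x2,x3=011]: 00001100  (ones: 2)
  rows 32-39 [x1,x2,x3=100]: 11001000  (ones: 3)
  rows 40-47 [x1,x2,x3=101]: 00000000  (ones: 0)
  rows 48-55 [x1,x2,x3=110]: 11001100  (ones: 4)
  rows 56-63 [x1,x2,x3=111]: 00001100  (ones: 2)
Satisfying assignments = 3+1+4+2+3+0+4+2 = 19

19
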